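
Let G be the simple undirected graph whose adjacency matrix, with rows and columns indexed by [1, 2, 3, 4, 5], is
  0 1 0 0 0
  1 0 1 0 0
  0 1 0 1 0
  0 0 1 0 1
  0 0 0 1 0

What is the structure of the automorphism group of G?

Z_2

The degree sequence is [1, 2, 2, 2, 1]; the two degree-1 vertices 1 and 5 are the ends of a path, so G = P_5. A path has exactly one nontrivial symmetry — reversal — giving Aut(G) of order 2.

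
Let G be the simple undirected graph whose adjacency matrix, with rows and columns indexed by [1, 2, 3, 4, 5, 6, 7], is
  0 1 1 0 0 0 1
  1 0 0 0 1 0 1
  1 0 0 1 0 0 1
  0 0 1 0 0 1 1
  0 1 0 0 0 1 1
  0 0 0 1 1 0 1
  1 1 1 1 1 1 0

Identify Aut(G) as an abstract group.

D_6

Vertex 7 is the unique vertex of degree 6; the remaining 6 vertices each have degree 3 and induce a cycle, so G is the wheel on 7 vertices with hub 7. Every automorphism fixes the hub and acts on the rim 6-cycle, so Aut(G) ≅ Aut(C_6) = D_6 of order 12.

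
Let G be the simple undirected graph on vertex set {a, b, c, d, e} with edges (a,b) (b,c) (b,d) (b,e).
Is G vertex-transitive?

No

Vertex b is the only vertex of degree 4, so every automorphism fixes it; G is not vertex-transitive.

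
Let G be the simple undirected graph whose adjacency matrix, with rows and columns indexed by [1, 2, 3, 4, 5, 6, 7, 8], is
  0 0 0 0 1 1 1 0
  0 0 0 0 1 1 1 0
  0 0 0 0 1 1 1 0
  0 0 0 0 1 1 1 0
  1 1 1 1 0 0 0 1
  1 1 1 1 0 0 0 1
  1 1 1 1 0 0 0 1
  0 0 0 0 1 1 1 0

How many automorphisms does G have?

The vertices split by degree into {5, 6, 7} (degree 5) and {1, 2, 3, 4, 8} (degree 3); every edge runs between the two parts, so G is the complete bipartite graph K_{3,5}. Automorphisms preserve the bipartition setwise (since the parts differ in size) and act as S_5 × S_3 within it; |Aut| = 720.

720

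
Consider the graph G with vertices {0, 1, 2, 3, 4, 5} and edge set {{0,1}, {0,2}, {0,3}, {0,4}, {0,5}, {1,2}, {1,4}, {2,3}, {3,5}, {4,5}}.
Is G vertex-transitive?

Vertex 0 is the only vertex of degree 5, so every automorphism fixes it; G is not vertex-transitive.

No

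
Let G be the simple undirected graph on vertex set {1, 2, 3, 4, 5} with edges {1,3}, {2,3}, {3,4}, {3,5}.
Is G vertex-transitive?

No

Vertex 3 is the only vertex of degree 4, so every automorphism fixes it; G is not vertex-transitive.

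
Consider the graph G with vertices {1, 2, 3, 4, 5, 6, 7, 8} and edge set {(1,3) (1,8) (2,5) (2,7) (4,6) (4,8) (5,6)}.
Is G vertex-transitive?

No

Automorphisms preserve degree, but G has vertices of degree 1 and vertices of degree 2; no automorphism maps one to the other, so G is not vertex-transitive.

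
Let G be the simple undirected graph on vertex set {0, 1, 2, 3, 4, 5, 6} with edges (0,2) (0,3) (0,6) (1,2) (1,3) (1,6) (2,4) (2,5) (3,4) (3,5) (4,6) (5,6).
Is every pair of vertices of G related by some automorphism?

Automorphisms preserve degree, but G has vertices of degree 3 and vertices of degree 4; no automorphism maps one to the other, so G is not vertex-transitive.

No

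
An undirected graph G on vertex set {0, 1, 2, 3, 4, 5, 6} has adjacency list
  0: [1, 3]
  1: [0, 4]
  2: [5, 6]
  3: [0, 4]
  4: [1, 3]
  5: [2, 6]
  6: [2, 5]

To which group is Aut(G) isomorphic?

D_4 × D_3

G has two connected components, {0, 1, 3, 4} and {2, 5, 6}; each is 2-regular, so G = C_4 ⊔ C_3. No automorphism exchanges components of different sizes, hence Aut(G) is the direct product D_4 × D_3, order 48.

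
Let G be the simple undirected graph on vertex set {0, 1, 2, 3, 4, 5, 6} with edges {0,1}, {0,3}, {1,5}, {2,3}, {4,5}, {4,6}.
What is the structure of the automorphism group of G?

the cyclic group of order 2

The degree sequence is [2, 2, 1, 2, 2, 2, 1]; the two degree-1 vertices 2 and 6 are the ends of a path, so G = P_7. A path has exactly one nontrivial symmetry — reversal — giving Aut(G) of order 2.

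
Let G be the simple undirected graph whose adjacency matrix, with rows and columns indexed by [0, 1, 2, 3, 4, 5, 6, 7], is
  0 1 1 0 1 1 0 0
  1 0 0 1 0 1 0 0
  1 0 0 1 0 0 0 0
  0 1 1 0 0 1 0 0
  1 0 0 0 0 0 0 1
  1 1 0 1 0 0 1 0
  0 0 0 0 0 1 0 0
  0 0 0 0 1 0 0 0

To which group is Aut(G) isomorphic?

1

Degrees alone do not determine every vertex (e.g. 0 and 5 both have degree 4), but their neighbour-degree multisets differ: N(0) has degrees [2, 2, 3, 4] while N(5) has degrees [1, 3, 3, 4]. Repeating this refinement separates all vertices, so the only automorphism is the identity.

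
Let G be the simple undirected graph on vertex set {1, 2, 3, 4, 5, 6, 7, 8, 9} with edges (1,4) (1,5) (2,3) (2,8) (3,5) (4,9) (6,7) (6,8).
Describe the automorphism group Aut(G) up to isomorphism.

The degree sequence is [2, 2, 2, 2, 2, 2, 1, 2, 1]; the two degree-1 vertices 7 and 9 are the ends of a path, so G = P_9. A path has exactly one nontrivial symmetry — reversal — giving Aut(G) of order 2.

C_2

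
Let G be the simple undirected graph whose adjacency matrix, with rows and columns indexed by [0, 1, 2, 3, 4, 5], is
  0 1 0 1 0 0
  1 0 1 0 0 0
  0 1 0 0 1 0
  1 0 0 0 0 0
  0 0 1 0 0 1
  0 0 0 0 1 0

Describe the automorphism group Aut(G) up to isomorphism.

The degree sequence is [2, 2, 2, 1, 2, 1]; the two degree-1 vertices 3 and 5 are the ends of a path, so G = P_6. A path has exactly one nontrivial symmetry — reversal — giving Aut(G) of order 2.

the cyclic group of order 2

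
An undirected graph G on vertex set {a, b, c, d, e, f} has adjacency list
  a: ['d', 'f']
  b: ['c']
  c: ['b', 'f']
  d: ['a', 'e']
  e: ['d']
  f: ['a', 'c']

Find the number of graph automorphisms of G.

The degree sequence is [2, 1, 2, 2, 1, 2]; the two degree-1 vertices b and e are the ends of a path, so G = P_6. A path has exactly one nontrivial symmetry — reversal — giving Aut(G) of order 2.

2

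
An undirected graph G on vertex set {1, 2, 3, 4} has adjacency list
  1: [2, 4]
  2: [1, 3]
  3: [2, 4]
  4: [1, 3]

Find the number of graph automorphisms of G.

8

G is 2-regular and bipartite on 2^2 = 4 vertices with girth 4; it is the hypercube graph Q_2. Aut(Q_2) consists of the signed permutations of the 2 coordinate axes: 2! permutations times 2^2 sign flips, so |Aut| = 2^2·2! = 8.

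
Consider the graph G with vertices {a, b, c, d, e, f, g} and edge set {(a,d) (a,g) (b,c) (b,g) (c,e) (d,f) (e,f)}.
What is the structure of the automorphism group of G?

Every vertex has degree 2 and the graph is connected, so G is the 7-cycle C_7. C_7 has 7 rotations and 7 reflections, so Aut(C_7) ≅ D_7 of order 14.

the dihedral group of order 14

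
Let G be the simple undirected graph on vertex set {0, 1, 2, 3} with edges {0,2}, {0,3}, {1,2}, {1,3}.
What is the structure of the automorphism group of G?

D_4

Every vertex has degree 2 and the graph is connected, so G is the 4-cycle C_4. C_4 has 4 rotations and 4 reflections, so Aut(C_4) ≅ D_4 of order 8.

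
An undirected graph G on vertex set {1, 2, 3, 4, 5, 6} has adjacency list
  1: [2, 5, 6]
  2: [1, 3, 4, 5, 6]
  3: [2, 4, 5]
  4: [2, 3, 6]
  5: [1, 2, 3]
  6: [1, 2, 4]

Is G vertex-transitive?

No

Vertex 2 is the only vertex of degree 5, so every automorphism fixes it; G is not vertex-transitive.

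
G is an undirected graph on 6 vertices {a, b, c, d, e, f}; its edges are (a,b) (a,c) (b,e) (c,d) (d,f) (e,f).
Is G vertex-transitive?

Yes

Every vertex has degree 2 and the graph is connected, so G is the 6-cycle C_6. The automorphisms of the 6-cycle are exactly the symmetries of a regular 6-gon: the dihedral group D_6, |D_6| = 12. This group acts transitively on the 6 vertices.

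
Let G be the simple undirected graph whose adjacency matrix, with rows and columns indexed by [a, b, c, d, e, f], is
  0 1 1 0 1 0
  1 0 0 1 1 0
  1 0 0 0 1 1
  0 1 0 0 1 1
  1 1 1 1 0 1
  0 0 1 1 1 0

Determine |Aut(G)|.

Vertex e is the unique vertex of degree 5; the remaining 5 vertices each have degree 3 and induce a cycle, so G is the wheel on 6 vertices with hub e. With the hub fixed, the remaining symmetry is that of the rim cycle C_5, giving the dihedral group D_5.

10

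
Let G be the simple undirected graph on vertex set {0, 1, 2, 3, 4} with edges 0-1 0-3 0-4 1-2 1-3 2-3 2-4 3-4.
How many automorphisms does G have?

Vertex 3 is the unique vertex of degree 4; the remaining 4 vertices each have degree 3 and induce a cycle, so G is the wheel on 5 vertices with hub 3. With the hub fixed, the remaining symmetry is that of the rim cycle C_4, giving the dihedral group D_4.

8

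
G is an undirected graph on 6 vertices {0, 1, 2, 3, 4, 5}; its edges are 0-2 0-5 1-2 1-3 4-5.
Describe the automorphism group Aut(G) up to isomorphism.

Z_2

The degree sequence is [2, 2, 2, 1, 1, 2]; the two degree-1 vertices 3 and 4 are the ends of a path, so G = P_6. A path has exactly one nontrivial symmetry — reversal — giving Aut(G) of order 2.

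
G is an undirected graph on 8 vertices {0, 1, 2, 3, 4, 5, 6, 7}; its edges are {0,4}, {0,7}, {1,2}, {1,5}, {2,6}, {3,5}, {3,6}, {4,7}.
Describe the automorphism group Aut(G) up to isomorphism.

G has two connected components, {1, 2, 3, 5, 6} and {0, 4, 7}; each is 2-regular, so G = C_5 ⊔ C_3. No automorphism exchanges components of different sizes, hence Aut(G) is the direct product D_5 × D_3, order 60.

D_5 × D_3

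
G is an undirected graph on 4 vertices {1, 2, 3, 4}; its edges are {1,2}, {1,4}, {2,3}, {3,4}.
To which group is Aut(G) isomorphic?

the dihedral group of order 8

G is 2-regular and connected on 4 vertices, i.e. the cycle C_4. C_4 has 4 rotations and 4 reflections, so Aut(C_4) ≅ D_4 of order 8.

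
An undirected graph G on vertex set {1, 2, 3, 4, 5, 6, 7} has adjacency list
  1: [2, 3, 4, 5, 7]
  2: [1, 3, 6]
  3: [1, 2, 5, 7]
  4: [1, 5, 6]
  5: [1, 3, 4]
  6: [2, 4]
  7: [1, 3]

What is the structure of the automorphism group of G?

Degrees alone do not determine every vertex (e.g. 2 and 4 both have degree 3), but their neighbour-degree multisets differ: N(2) has degrees [2, 4, 5] while N(4) has degrees [2, 3, 5]. Repeating this refinement separates all vertices, so the only automorphism is the identity.

the trivial group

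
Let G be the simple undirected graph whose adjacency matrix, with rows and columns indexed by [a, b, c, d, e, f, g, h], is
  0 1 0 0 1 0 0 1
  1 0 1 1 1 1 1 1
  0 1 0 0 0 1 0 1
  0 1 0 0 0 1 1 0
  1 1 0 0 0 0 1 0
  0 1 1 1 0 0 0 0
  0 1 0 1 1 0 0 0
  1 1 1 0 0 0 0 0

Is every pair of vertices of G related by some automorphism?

No

Vertex b is the only vertex of degree 7, so every automorphism fixes it; G is not vertex-transitive.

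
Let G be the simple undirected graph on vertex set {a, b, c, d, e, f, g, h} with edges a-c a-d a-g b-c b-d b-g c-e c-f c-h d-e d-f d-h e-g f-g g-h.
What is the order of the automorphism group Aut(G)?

720

The vertices split by degree into {c, d, g} (degree 5) and {a, b, e, f, h} (degree 3); every edge runs between the two parts, so G is the complete bipartite graph K_{3,5}. Automorphisms preserve the bipartition setwise (since the parts differ in size) and act as S_5 × S_3 within it; |Aut| = 720.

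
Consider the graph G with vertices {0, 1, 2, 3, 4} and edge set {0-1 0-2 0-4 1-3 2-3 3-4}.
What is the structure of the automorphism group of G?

The vertices split by degree into {0, 3} (degree 3) and {1, 2, 4} (degree 2); every edge runs between the two parts, so G is the complete bipartite graph K_{2,3}. Automorphisms preserve the bipartition setwise (since the parts differ in size) and act as S_2 × S_3 within it; |Aut| = 12.

S_2 × S_3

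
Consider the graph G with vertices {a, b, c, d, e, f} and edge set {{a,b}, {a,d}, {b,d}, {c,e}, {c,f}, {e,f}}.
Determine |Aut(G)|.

G has two connected components, {a, b, d} and {c, e, f}; each is 2-regular, so G = C_3 ⊔ C_3. With two isomorphic components, Aut(G) = Aut(C_3) ≀ S_2 = (D_3 × D_3) ⋊ Z_2: permute each cycle by D_3, then optionally swap the two cycles. Order 2·(2·3)² = 72.

72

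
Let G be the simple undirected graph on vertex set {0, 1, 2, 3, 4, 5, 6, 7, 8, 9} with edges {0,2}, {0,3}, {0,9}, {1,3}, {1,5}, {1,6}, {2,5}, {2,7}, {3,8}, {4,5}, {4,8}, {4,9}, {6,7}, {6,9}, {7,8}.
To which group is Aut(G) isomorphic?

S_5

G is 3-regular on 10 vertices with no triangles and no 4-cycles (girth 5): this is the Petersen graph. It is a classical fact that the Petersen graph has automorphism group S_5 (order 120), arising from its description as the Kneser graph K(5,2).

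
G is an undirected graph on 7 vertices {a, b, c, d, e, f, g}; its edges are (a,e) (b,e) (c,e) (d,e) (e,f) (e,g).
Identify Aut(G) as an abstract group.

S_6

Vertex e has degree 6 and every other vertex has degree 1, so G is the star K_{1,6} with centre e. The 6 leaves are pairwise interchangeable while the centre is fixed, giving Aut(G) = S_6.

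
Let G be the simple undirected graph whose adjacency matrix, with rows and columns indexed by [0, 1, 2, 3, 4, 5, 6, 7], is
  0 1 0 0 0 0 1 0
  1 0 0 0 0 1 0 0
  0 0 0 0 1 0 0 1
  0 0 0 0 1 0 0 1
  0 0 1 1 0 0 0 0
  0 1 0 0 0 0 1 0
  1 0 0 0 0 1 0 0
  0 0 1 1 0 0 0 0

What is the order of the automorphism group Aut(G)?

128

G has two connected components, {2, 3, 4, 7} and {0, 1, 5, 6}; each is 2-regular, so G = C_4 ⊔ C_4. Aut of a disjoint union of two copies of C_4 is the wreath product D_4 ≀ Z_2, of order 2·8² = 128.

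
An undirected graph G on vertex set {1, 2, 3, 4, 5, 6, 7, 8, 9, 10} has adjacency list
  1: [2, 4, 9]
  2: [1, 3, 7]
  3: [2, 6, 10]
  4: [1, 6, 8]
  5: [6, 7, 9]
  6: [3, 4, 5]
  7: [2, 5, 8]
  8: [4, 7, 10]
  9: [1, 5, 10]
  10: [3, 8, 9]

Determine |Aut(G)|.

120

G is 3-regular on 10 vertices with no triangles and no 4-cycles (girth 5): this is the Petersen graph. Viewing the Petersen graph as the Kneser graph K(5,2) — vertices are 2-subsets of {1,…,5}, edges join disjoint pairs — its automorphisms are exactly the permutations of the 5-element set, so Aut ≅ S_5 of order 120.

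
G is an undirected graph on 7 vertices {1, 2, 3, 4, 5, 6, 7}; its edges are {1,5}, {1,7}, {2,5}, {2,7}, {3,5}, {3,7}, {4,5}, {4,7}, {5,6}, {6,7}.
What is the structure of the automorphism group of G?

The vertices split by degree into {5, 7} (degree 5) and {1, 2, 3, 4, 6} (degree 2); every edge runs between the two parts, so G is the complete bipartite graph K_{2,5}. The parts have unequal sizes, so no automorphism swaps them; each part is permuted independently, giving S_2 × S_5 of order 2!·5! = 240.

S_2 × S_5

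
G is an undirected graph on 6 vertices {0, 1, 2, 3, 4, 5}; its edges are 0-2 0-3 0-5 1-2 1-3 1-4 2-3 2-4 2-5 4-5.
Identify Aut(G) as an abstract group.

Vertex 2 is the unique vertex of degree 5; the remaining 5 vertices each have degree 3 and induce a cycle, so G is the wheel on 6 vertices with hub 2. With the hub fixed, the remaining symmetry is that of the rim cycle C_5, giving the dihedral group D_5.

the dihedral group of order 10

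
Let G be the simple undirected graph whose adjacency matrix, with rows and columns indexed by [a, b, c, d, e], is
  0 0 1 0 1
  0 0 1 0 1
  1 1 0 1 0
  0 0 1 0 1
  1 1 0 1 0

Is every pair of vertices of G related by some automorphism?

No

Automorphisms preserve degree, but G has vertices of degree 2 and vertices of degree 3; no automorphism maps one to the other, so G is not vertex-transitive.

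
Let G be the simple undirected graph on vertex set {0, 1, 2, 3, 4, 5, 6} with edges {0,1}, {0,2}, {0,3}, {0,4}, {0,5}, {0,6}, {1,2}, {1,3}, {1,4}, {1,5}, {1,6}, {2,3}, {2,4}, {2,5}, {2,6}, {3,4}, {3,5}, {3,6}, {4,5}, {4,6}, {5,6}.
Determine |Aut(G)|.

All 7 vertices are pairwise adjacent: G = K_7. Any permutation of the 7 vertices preserves K_7, so Aut(K_7) = S_7 of order 7! = 5040.

5040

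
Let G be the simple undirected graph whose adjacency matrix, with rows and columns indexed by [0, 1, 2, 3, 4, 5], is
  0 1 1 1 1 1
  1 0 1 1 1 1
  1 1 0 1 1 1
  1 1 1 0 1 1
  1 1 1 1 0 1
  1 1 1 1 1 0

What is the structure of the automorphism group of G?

S_6

All 6 vertices are pairwise adjacent: G = K_6. Every bijection on the vertex set is an automorphism of K_6; hence Aut(K_6) ≅ S_6, order 720.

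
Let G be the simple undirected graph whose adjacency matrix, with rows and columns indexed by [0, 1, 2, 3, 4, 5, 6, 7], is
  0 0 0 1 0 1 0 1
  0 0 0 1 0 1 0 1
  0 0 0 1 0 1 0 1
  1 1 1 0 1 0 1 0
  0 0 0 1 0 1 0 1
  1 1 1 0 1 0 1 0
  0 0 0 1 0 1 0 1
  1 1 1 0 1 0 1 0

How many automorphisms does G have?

The vertices split by degree into {3, 5, 7} (degree 5) and {0, 1, 2, 4, 6} (degree 3); every edge runs between the two parts, so G is the complete bipartite graph K_{3,5}. Automorphisms preserve the bipartition setwise (since the parts differ in size) and act as S_3 × S_5 within it; |Aut| = 720.

720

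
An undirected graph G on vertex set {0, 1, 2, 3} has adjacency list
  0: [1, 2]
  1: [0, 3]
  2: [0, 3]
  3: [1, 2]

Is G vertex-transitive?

Yes

G is 2-regular and bipartite on 2^2 = 4 vertices with girth 4; it is the hypercube graph Q_2. The symmetry group of the 2-cube is the hyperoctahedral group B_2 = Z_2 ≀ S_2, of order 2^2·2! = 8. This group acts transitively on the 4 vertices.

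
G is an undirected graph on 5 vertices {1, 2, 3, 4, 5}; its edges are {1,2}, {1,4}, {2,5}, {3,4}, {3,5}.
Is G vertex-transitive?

Yes

G is 2-regular and connected on 5 vertices, i.e. the cycle C_5. C_5 has 5 rotations and 5 reflections, so Aut(C_5) ≅ D_5 of order 10. Under this action every vertex can be carried to every other, so G is vertex-transitive.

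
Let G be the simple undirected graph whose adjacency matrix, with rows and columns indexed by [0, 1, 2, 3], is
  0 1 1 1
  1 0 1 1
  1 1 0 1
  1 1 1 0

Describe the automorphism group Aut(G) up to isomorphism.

the symmetric group on 4 letters

All 4 vertices are pairwise adjacent: G = K_4. Every bijection on the vertex set is an automorphism of K_4; hence Aut(K_4) ≅ S_4, order 24.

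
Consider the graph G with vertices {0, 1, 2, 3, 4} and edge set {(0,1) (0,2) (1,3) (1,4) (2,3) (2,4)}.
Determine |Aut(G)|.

12

The vertices split by degree into {1, 2} (degree 3) and {0, 3, 4} (degree 2); every edge runs between the two parts, so G is the complete bipartite graph K_{2,3}. The parts have unequal sizes, so no automorphism swaps them; each part is permuted independently, giving S_3 × S_2 of order 3!·2! = 12.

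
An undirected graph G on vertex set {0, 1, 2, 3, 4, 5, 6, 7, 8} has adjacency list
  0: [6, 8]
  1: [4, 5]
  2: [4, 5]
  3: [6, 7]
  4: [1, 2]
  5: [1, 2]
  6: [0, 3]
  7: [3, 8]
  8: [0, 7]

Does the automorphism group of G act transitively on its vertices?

No

G has two connected components, {0, 3, 6, 7, 8} and {1, 2, 4, 5}; each is 2-regular, so G = C_5 ⊔ C_4. The orbit of 0 under Aut(G) is {0, 3, 6, 7, 8}, which does not contain 1, so G is not vertex-transitive.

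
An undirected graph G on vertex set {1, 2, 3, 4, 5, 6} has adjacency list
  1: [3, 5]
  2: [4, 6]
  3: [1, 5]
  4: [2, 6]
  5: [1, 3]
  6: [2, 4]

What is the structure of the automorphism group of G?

D_3 ≀ Z_2

G has two connected components, {2, 4, 6} and {1, 3, 5}; each is 2-regular, so G = C_3 ⊔ C_3. With two isomorphic components, Aut(G) = Aut(C_3) ≀ S_2 = (D_3 × D_3) ⋊ Z_2: permute each cycle by D_3, then optionally swap the two cycles. Order 2·(2·3)² = 72.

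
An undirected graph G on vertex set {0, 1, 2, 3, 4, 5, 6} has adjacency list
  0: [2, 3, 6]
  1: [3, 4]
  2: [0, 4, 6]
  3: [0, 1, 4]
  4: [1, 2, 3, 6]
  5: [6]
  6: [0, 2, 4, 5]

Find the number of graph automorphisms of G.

1

Degrees alone do not determine every vertex (e.g. 0 and 2 both have degree 3), but their neighbour-degree multisets differ: N(0) has degrees [3, 3, 4] while N(2) has degrees [3, 4, 4]. Repeating this refinement separates all vertices, so the only automorphism is the identity.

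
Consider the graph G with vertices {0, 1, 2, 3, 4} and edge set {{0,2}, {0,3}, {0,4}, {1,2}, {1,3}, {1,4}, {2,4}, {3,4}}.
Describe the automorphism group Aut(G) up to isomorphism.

Vertex 4 is the unique vertex of degree 4; the remaining 4 vertices each have degree 3 and induce a cycle, so G is the wheel on 5 vertices with hub 4. With the hub fixed, the remaining symmetry is that of the rim cycle C_4, giving the dihedral group D_4.

the dihedral group of order 8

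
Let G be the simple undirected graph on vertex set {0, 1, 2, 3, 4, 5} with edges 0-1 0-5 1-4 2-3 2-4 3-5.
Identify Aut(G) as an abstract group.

G is 2-regular and connected on 6 vertices, i.e. the cycle C_6. C_6 has 6 rotations and 6 reflections, so Aut(C_6) ≅ D_6 of order 12.

the dihedral group of order 12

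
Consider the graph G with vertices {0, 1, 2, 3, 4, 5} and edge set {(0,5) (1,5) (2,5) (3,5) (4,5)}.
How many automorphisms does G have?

Vertex 5 has degree 5 and every other vertex has degree 1, so G is the star K_{1,5} with centre 5. Any automorphism fixes the centre and permutes the 5 leaves freely, so Aut(G) ≅ S_5 of order 5! = 120.

120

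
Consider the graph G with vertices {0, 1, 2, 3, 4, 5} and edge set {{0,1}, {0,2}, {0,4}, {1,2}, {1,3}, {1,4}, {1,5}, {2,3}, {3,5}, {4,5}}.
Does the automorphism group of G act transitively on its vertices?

Vertex 1 is the only vertex of degree 5, so every automorphism fixes it; G is not vertex-transitive.

No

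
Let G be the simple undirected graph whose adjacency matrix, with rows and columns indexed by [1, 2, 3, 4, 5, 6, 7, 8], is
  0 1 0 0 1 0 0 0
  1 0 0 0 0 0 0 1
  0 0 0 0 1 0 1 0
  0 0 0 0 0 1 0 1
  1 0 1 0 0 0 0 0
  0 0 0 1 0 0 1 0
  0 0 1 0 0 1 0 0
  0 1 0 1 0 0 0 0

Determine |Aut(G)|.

16

G is 2-regular and connected on 8 vertices, i.e. the cycle C_8. C_8 has 8 rotations and 8 reflections, so Aut(C_8) ≅ D_8 of order 16.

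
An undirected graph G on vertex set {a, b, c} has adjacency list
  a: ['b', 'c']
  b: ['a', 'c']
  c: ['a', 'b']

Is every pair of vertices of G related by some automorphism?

Yes

All 3 vertices are pairwise adjacent: G = K_3. Every bijection on the vertex set is an automorphism of K_3; hence Aut(K_3) ≅ S_3, order 6. Under this action every vertex can be carried to every other, so G is vertex-transitive.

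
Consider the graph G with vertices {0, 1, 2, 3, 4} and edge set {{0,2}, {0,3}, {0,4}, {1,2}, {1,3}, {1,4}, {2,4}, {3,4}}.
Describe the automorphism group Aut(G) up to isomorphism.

Vertex 4 is the unique vertex of degree 4; the remaining 4 vertices each have degree 3 and induce a cycle, so G is the wheel on 5 vertices with hub 4. With the hub fixed, the remaining symmetry is that of the rim cycle C_4, giving the dihedral group D_4.

the dihedral group of order 8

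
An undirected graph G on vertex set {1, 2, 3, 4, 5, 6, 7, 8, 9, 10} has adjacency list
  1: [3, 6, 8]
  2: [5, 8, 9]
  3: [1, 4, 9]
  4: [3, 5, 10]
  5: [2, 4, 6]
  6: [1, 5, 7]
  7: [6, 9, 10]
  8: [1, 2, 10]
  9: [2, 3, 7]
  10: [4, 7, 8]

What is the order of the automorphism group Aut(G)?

120

G is 3-regular on 10 vertices with no triangles and no 4-cycles (girth 5): this is the Petersen graph. Viewing the Petersen graph as the Kneser graph K(5,2) — vertices are 2-subsets of {1,…,5}, edges join disjoint pairs — its automorphisms are exactly the permutations of the 5-element set, so Aut ≅ S_5 of order 120.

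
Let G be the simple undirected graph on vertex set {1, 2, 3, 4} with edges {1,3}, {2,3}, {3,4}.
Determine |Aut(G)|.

Vertex 3 has degree 3 and every other vertex has degree 1, so G is the star K_{1,3} with centre 3. Any automorphism fixes the centre and permutes the 3 leaves freely, so Aut(G) ≅ S_3 of order 3! = 6.

6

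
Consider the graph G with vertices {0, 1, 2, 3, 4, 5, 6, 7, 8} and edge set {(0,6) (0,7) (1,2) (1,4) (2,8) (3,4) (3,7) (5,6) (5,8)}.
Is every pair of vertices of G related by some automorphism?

Yes

G is 2-regular and connected on 9 vertices, i.e. the cycle C_9. C_9 has 9 rotations and 9 reflections, so Aut(C_9) ≅ D_9 of order 18. This group acts transitively on the 9 vertices.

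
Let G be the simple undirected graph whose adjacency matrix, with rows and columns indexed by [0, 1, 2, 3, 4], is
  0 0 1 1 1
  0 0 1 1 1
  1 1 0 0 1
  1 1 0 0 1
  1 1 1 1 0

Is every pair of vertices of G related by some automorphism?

Vertex 4 is the only vertex of degree 4, so every automorphism fixes it; G is not vertex-transitive.

No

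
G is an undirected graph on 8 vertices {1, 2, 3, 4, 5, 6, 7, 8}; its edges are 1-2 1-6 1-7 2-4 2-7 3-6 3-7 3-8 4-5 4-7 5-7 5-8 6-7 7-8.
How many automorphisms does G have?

Vertex 7 is the unique vertex of degree 7; the remaining 7 vertices each have degree 3 and induce a cycle, so G is the wheel on 8 vertices with hub 7. Every automorphism fixes the hub and acts on the rim 7-cycle, so Aut(G) ≅ Aut(C_7) = D_7 of order 14.

14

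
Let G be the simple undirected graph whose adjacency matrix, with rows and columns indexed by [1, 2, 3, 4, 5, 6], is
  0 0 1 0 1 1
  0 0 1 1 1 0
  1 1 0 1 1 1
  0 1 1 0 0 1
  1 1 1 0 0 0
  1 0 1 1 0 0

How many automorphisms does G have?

Vertex 3 is the unique vertex of degree 5; the remaining 5 vertices each have degree 3 and induce a cycle, so G is the wheel on 6 vertices with hub 3. With the hub fixed, the remaining symmetry is that of the rim cycle C_5, giving the dihedral group D_5.

10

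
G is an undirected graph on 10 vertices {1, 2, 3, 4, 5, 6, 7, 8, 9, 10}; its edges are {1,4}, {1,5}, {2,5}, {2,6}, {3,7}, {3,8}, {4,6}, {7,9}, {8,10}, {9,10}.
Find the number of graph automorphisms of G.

G has two connected components, {1, 2, 4, 5, 6} and {3, 7, 8, 9, 10}; each is 2-regular, so G = C_5 ⊔ C_5. Aut of a disjoint union of two copies of C_5 is the wreath product D_5 ≀ Z_2, of order 2·10² = 200.

200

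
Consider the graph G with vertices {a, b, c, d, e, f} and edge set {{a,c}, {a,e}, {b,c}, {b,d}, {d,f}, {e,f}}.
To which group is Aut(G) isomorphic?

G is 2-regular and connected on 6 vertices, i.e. the cycle C_6. The automorphisms of the 6-cycle are exactly the symmetries of a regular 6-gon: the dihedral group D_6, |D_6| = 12.

D_6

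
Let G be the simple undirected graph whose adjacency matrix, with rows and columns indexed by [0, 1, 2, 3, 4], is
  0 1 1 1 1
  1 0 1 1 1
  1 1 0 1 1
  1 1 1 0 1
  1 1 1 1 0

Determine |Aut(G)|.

Every vertex has degree 4, so G is the complete graph K_5. Any permutation of the 5 vertices preserves K_5, so Aut(K_5) = S_5 of order 5! = 120.

120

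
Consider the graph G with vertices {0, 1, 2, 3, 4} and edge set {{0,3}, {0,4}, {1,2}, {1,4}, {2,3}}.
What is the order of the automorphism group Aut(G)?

10

G is 2-regular and connected on 5 vertices, i.e. the cycle C_5. The automorphisms of the 5-cycle are exactly the symmetries of a regular 5-gon: the dihedral group D_5, |D_5| = 10.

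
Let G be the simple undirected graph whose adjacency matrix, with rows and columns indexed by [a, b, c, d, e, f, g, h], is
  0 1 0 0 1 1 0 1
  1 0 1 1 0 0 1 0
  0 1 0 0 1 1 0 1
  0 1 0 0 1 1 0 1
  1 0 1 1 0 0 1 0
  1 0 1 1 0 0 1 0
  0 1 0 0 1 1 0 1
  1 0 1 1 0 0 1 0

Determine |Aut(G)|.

1152

G is 4-regular and bipartite with parts {b, e, f, h} and {a, c, d, g} (each part is independent and every cross-pair is an edge), so G = K_{4,4}. Each part can be permuted independently (S_4 × S_4) and the two equal-size parts can also be swapped, giving (S_4 × S_4) ⋊ Z_2 of order 2·(4!)² = 1152.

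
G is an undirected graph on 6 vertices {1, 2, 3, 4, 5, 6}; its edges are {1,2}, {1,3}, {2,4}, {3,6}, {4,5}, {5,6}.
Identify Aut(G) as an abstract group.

the dihedral group of order 12

Every vertex has degree 2 and the graph is connected, so G is the 6-cycle C_6. The automorphisms of the 6-cycle are exactly the symmetries of a regular 6-gon: the dihedral group D_6, |D_6| = 12.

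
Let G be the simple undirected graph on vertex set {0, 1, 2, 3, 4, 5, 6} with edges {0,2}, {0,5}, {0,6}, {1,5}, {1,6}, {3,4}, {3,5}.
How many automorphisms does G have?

1

The degree sequence is [3, 2, 1, 2, 1, 3, 2]. Checking the degree-preserving permutations of the vertex set shows that none except the identity preserves every edge, so Aut(G) is trivial.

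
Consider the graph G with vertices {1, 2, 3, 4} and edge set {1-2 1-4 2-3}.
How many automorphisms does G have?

The degree sequence is [2, 2, 1, 1]; the two degree-1 vertices 3 and 4 are the ends of a path, so G = P_4. The only nontrivial automorphism of a path is the end-to-end reflection, so Aut(G) ≅ Z_2.

2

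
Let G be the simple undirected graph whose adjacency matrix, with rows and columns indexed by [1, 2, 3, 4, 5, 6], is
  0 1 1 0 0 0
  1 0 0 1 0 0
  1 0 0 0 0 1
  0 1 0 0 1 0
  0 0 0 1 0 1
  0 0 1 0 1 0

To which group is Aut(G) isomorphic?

G is 2-regular and connected on 6 vertices, i.e. the cycle C_6. The automorphisms of the 6-cycle are exactly the symmetries of a regular 6-gon: the dihedral group D_6, |D_6| = 12.

the dihedral group of order 12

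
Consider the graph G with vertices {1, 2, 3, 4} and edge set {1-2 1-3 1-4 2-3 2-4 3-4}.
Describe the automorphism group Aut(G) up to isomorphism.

All 4 vertices are pairwise adjacent: G = K_4. Every bijection on the vertex set is an automorphism of K_4; hence Aut(K_4) ≅ S_4, order 24.

the symmetric group on 4 letters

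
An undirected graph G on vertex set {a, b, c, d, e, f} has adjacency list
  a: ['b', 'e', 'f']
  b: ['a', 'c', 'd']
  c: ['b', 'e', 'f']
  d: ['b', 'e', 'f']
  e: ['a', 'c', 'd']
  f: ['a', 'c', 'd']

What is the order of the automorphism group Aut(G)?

72

G is 3-regular and bipartite with parts {b, e, f} and {a, c, d} (each part is independent and every cross-pair is an edge), so G = K_{3,3}. Each part can be permuted independently (S_3 × S_3) and the two equal-size parts can also be swapped, giving (S_3 × S_3) ⋊ Z_2 of order 2·(3!)² = 72.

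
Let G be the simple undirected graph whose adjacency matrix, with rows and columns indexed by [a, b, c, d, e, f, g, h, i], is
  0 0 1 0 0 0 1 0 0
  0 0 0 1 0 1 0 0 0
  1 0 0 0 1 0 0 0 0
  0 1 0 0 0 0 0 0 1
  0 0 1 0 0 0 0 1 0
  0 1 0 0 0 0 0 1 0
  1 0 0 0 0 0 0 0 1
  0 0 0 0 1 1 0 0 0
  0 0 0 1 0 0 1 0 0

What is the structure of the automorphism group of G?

Every vertex has degree 2 and the graph is connected, so G is the 9-cycle C_9. The automorphisms of the 9-cycle are exactly the symmetries of a regular 9-gon: the dihedral group D_9, |D_9| = 18.

the dihedral group of order 18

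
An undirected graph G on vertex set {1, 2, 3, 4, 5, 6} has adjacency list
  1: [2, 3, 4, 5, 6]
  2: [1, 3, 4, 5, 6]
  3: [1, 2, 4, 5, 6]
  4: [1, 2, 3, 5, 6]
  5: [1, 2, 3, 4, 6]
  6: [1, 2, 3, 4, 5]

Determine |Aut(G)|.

All 6 vertices are pairwise adjacent: G = K_6. Any permutation of the 6 vertices preserves K_6, so Aut(K_6) = S_6 of order 6! = 720.

720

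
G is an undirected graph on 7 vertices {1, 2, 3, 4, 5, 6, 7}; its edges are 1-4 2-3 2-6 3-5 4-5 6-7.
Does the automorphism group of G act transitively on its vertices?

Automorphisms preserve degree, but G has vertices of degree 1 and vertices of degree 2; no automorphism maps one to the other, so G is not vertex-transitive.

No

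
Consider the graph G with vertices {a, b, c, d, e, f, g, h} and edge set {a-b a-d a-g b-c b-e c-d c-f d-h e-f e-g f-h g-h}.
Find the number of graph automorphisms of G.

G is 3-regular and bipartite on 2^3 = 8 vertices with girth 4; it is the hypercube graph Q_3. The symmetry group of the 3-cube is the hyperoctahedral group B_3 = Z_2 ≀ S_3, of order 2^3·3! = 48.

48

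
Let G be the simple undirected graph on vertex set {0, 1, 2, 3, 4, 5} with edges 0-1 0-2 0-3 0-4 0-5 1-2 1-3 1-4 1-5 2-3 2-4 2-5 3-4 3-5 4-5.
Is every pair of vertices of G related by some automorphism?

Yes

All 6 vertices are pairwise adjacent: G = K_6. Every bijection on the vertex set is an automorphism of K_6; hence Aut(K_6) ≅ S_6, order 720. This group acts transitively on the 6 vertices.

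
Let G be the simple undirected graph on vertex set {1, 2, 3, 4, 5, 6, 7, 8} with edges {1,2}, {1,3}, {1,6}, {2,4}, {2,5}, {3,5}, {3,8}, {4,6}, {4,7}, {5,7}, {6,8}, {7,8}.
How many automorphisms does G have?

48

G is 3-regular and bipartite on 2^3 = 8 vertices with girth 4; it is the hypercube graph Q_3. The symmetry group of the 3-cube is the hyperoctahedral group B_3 = Z_2 ≀ S_3, of order 2^3·3! = 48.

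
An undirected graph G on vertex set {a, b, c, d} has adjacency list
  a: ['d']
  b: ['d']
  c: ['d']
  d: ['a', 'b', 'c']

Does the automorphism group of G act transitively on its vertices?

No

Vertex d is the only vertex of degree 3, so every automorphism fixes it; G is not vertex-transitive.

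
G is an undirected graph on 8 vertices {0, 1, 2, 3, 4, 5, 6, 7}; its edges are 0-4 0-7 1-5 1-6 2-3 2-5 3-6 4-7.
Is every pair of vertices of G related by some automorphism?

G has two connected components, {1, 2, 3, 5, 6} and {0, 4, 7}; each is 2-regular, so G = C_5 ⊔ C_3. The orbit of 0 under Aut(G) is {0, 4, 7}, which does not contain 1, so G is not vertex-transitive.

No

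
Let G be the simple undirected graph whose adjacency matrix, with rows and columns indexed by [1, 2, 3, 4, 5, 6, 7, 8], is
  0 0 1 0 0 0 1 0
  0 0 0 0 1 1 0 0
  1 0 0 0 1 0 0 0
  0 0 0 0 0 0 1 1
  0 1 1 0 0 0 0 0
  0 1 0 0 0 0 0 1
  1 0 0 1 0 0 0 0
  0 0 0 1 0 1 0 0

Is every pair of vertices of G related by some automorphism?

Yes

Every vertex has degree 2 and the graph is connected, so G is the 8-cycle C_8. C_8 has 8 rotations and 8 reflections, so Aut(C_8) ≅ D_8 of order 16. Under this action every vertex can be carried to every other, so G is vertex-transitive.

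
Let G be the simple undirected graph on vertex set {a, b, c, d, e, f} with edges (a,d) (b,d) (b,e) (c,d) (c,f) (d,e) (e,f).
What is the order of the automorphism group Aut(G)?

1

Degrees alone do not determine every vertex (e.g. b and c both have degree 2), but their neighbour-degree multisets differ: N(b) has degrees [3, 4] while N(c) has degrees [2, 4]. Repeating this refinement separates all vertices, so the only automorphism is the identity.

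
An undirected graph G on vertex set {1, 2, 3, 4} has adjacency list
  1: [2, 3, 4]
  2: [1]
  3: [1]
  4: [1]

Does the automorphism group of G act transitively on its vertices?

Vertex 1 is the only vertex of degree 3, so every automorphism fixes it; G is not vertex-transitive.

No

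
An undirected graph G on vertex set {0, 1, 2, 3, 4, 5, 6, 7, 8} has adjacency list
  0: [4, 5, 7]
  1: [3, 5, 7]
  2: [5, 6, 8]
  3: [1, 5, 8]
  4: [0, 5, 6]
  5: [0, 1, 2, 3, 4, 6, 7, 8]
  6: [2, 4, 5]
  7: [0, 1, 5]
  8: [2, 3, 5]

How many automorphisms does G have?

16

Vertex 5 is the unique vertex of degree 8; the remaining 8 vertices each have degree 3 and induce a cycle, so G is the wheel on 9 vertices with hub 5. With the hub fixed, the remaining symmetry is that of the rim cycle C_8, giving the dihedral group D_8.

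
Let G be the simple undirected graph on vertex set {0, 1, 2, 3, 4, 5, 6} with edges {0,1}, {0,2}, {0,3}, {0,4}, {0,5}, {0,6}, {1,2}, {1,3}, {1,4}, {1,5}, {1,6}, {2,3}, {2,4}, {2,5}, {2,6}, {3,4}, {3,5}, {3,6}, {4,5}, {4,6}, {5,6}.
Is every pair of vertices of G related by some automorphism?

Every vertex has degree 6, so G is the complete graph K_7. Any permutation of the 7 vertices preserves K_7, so Aut(K_7) = S_7 of order 7! = 5040. This group acts transitively on the 7 vertices.

Yes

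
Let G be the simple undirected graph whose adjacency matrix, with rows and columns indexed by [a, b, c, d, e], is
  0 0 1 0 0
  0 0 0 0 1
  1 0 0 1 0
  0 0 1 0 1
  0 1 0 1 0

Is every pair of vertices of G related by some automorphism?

Automorphisms preserve degree, but G has vertices of degree 1 and vertices of degree 2; no automorphism maps one to the other, so G is not vertex-transitive.

No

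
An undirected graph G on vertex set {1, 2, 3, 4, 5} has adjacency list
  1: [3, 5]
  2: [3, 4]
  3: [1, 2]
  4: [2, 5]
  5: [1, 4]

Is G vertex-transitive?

Every vertex has degree 2 and the graph is connected, so G is the 5-cycle C_5. C_5 has 5 rotations and 5 reflections, so Aut(C_5) ≅ D_5 of order 10. This group acts transitively on the 5 vertices.

Yes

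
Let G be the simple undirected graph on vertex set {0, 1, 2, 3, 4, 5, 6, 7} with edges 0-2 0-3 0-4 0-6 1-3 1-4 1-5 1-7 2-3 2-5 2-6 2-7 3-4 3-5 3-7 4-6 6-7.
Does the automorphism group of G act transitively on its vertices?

Vertex 2 is the only vertex of degree 5, so every automorphism fixes it; G is not vertex-transitive.

No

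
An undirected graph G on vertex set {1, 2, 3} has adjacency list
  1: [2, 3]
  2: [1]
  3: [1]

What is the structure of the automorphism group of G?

C_2

The degree sequence is [2, 1, 1]; the two degree-1 vertices 2 and 3 are the ends of a path, so G = P_3. A path has exactly one nontrivial symmetry — reversal — giving Aut(G) of order 2.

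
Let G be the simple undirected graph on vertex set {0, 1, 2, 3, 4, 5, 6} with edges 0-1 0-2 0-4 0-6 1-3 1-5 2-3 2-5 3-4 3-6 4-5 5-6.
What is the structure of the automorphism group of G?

S_3 × S_4

The vertices split by degree into {0, 3, 5} (degree 4) and {1, 2, 4, 6} (degree 3); every edge runs between the two parts, so G is the complete bipartite graph K_{3,4}. The parts have unequal sizes, so no automorphism swaps them; each part is permuted independently, giving S_3 × S_4 of order 3!·4! = 144.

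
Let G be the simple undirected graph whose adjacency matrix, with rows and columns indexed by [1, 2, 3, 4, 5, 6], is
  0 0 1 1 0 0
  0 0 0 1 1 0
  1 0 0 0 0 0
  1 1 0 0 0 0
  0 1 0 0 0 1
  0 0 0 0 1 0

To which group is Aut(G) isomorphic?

The degree sequence is [2, 2, 1, 2, 2, 1]; the two degree-1 vertices 3 and 6 are the ends of a path, so G = P_6. A path has exactly one nontrivial symmetry — reversal — giving Aut(G) of order 2.

the cyclic group of order 2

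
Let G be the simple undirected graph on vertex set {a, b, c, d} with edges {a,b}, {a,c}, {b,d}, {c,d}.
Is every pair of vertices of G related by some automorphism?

Yes

G is 2-regular and bipartite on 2^2 = 4 vertices with girth 4; it is the hypercube graph Q_2. The symmetry group of the 2-cube is the hyperoctahedral group B_2 = Z_2 ≀ S_2, of order 2^2·2! = 8. This group acts transitively on the 4 vertices.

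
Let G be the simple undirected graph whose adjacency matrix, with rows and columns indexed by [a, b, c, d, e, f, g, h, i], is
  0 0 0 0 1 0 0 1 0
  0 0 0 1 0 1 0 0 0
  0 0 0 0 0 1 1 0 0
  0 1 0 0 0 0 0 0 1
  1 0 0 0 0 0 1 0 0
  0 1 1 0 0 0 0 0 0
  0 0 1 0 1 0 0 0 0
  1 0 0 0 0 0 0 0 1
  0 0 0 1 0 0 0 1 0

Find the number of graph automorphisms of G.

18

G is 2-regular and connected on 9 vertices, i.e. the cycle C_9. C_9 has 9 rotations and 9 reflections, so Aut(C_9) ≅ D_9 of order 18.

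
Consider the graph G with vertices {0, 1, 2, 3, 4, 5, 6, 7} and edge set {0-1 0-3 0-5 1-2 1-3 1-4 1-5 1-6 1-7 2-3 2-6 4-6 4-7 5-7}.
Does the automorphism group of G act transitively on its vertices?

No

Vertex 1 is the only vertex of degree 7, so every automorphism fixes it; G is not vertex-transitive.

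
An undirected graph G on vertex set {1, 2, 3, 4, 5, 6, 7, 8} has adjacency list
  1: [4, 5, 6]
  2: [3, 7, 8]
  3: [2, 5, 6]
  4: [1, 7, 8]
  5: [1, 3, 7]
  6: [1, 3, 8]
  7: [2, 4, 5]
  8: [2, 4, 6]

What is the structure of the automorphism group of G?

the hyperoctahedral group B_3

G is 3-regular and bipartite on 2^3 = 8 vertices with girth 4; it is the hypercube graph Q_3. The symmetry group of the 3-cube is the hyperoctahedral group B_3 = Z_2 ≀ S_3, of order 2^3·3! = 48.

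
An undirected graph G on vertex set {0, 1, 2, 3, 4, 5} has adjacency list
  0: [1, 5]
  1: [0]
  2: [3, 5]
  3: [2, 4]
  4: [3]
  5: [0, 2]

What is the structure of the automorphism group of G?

the cyclic group of order 2

The degree sequence is [2, 1, 2, 2, 1, 2]; the two degree-1 vertices 1 and 4 are the ends of a path, so G = P_6. A path has exactly one nontrivial symmetry — reversal — giving Aut(G) of order 2.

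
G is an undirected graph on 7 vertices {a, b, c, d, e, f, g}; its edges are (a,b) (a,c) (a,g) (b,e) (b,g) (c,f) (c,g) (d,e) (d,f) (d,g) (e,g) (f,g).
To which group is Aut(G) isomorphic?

the dihedral group of order 12

Vertex g is the unique vertex of degree 6; the remaining 6 vertices each have degree 3 and induce a cycle, so G is the wheel on 7 vertices with hub g. Every automorphism fixes the hub and acts on the rim 6-cycle, so Aut(G) ≅ Aut(C_6) = D_6 of order 12.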